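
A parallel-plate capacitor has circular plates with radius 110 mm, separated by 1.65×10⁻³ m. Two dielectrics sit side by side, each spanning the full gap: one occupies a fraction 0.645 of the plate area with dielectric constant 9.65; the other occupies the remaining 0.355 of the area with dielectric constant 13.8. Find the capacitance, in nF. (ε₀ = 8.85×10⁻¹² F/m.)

C ≈ 2.27 nF

A = π(110 mm)² = 3.80×10⁻² m².
Side-by-side slabs ⇒ two capacitors in parallel, each spanning the full gap.
C₁ = κ₁ε₀A₁/d = 9.65 × 8.85×10⁻¹² × 2.45×10⁻² / 1.65×10⁻³ = 1.27×10⁻⁹ F.
C₂ = κ₂ε₀A₂/d = 13.8 × 8.85×10⁻¹² × 1.35×10⁻² / 1.65×10⁻³ = 9.99×10⁻¹⁰ F.
C = C₁ + C₂ = 2.27×10⁻⁹ F.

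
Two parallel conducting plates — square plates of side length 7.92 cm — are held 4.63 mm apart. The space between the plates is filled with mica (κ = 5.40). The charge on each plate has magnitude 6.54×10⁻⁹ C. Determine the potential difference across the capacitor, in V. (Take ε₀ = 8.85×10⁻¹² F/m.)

A = (7.92 cm)² = 6.27×10⁻³ m².
C = κε₀A/d = 5.40 × 8.85×10⁻¹² × 6.27×10⁻³ / 4.63×10⁻³ = 6.47×10⁻¹¹ F.
V = Q/C = 6.54×10⁻⁹ / 6.47×10⁻¹¹ = 1.01×10² V.

101 V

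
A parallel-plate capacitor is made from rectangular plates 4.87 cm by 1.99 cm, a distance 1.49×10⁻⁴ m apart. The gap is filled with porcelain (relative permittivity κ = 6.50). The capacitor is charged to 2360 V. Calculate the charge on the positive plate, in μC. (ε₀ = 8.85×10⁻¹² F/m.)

A = 4.87 × 1.99 cm² = 9.69×10⁻⁴ m².
C = κε₀A/d = 6.50 × 8.85×10⁻¹² × 9.69×10⁻⁴ / 1.49×10⁻⁴ = 3.74×10⁻¹⁰ F.
Q = CV = 3.74×10⁻¹⁰ × 2360 = 8.83×10⁻⁷ C.

0.883 μC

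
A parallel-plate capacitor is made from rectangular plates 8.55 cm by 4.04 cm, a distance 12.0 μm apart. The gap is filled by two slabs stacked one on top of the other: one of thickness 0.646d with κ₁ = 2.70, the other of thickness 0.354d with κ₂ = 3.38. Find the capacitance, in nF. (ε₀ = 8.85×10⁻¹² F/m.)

C ≈ 7.41 nF

A = 8.55 × 4.04 cm² = 3.45×10⁻³ m².
Stacked slabs ⇒ two capacitors in series, each with the full plate area.
C₁ = κ₁ε₀A/d₁ = 2.70 × 8.85×10⁻¹² × 3.45×10⁻³ / 7.75×10⁻⁶ = 1.06×10⁻⁸ F.
C₂ = κ₂ε₀A/d₂ = 3.38 × 8.85×10⁻¹² × 3.45×10⁻³ / 4.25×10⁻⁶ = 2.43×10⁻⁸ F.
C = (1/C₁ + 1/C₂)⁻¹ = 7.41×10⁻⁹ F.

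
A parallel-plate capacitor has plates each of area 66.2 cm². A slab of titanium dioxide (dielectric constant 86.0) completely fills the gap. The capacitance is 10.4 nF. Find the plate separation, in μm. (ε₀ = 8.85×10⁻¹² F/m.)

d ≈ 484 μm

A = 66.2 cm² = 6.62×10⁻³ m².
d = κε₀A/C = 86.0 × 8.85×10⁻¹² × 6.62×10⁻³ / 1.04×10⁻⁸ = 4.84×10⁻⁴ m.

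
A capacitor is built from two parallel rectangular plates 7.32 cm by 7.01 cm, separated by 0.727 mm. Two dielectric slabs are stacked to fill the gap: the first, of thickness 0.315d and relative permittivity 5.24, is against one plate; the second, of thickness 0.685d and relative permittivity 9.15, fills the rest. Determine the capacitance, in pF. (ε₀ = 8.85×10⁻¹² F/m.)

A = 7.32 × 7.01 cm² = 5.13×10⁻³ m².
Stacked slabs ⇒ two capacitors in series, each with the full plate area.
C₁ = κ₁ε₀A/d₁ = 5.24 × 8.85×10⁻¹² × 5.13×10⁻³ / 2.29×10⁻⁴ = 1.04×10⁻⁹ F.
C₂ = κ₂ε₀A/d₂ = 9.15 × 8.85×10⁻¹² × 5.13×10⁻³ / 4.98×10⁻⁴ = 8.34×10⁻¹⁰ F.
C = (1/C₁ + 1/C₂)⁻¹ = 4.63×10⁻¹⁰ F.

C ≈ 463 pF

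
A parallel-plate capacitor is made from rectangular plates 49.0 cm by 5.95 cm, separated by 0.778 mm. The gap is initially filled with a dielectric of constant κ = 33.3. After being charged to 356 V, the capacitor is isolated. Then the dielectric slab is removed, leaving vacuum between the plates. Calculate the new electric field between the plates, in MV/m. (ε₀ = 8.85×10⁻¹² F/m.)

A = 49.0 × 5.95 cm² = 2.92×10⁻² m².
Initially C₁ = κε₀A/d = 33.3 × 8.85×10⁻¹² × 2.92×10⁻² / 7.78×10⁻⁴ = 1.10×10⁻⁸ F.
E₁ = 4.58×10⁵ V/m.
Isolated ⇒ Q is held fixed. V₂ = Q/C₂ = V₁/0.0300; E = V/d, so E₂/E₁ = (V₂/V₁)(d₁/d₂) = 33.3.
E₂ = 33.3 × 4.58×10⁵ = 1.52×10⁷ V/m.

E ≈ 15.2 MV/m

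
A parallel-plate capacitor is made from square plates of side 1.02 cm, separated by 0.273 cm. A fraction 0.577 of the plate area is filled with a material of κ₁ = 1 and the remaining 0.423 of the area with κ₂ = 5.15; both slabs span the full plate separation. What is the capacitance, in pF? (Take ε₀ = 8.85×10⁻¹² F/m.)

A = (1.02 cm)² = 1.04×10⁻⁴ m².
Side-by-side slabs ⇒ two capacitors in parallel, each spanning the full gap.
C₁ = κ₁ε₀A₁/d = 1.00 × 8.85×10⁻¹² × 6.00×10⁻⁵ / 2.73×10⁻³ = 1.95×10⁻¹³ F.
C₂ = κ₂ε₀A₂/d = 5.15 × 8.85×10⁻¹² × 4.40×10⁻⁵ / 2.73×10⁻³ = 7.35×10⁻¹³ F.
C = C₁ + C₂ = 9.29×10⁻¹³ F.

0.929 pF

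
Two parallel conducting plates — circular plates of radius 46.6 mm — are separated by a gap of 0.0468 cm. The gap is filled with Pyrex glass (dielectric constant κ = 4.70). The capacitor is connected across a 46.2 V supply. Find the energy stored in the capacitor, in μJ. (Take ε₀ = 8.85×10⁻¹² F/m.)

A = π(46.6 mm)² = 6.82×10⁻³ m².
C = κε₀A/d = 4.70 × 8.85×10⁻¹² × 6.82×10⁻³ / 4.68×10⁻⁴ = 6.06×10⁻¹⁰ F.
U = ½CV² = ½ × 6.06×10⁻¹⁰ × (46.2)² = 6.47×10⁻⁷ J.

U ≈ 0.647 μJ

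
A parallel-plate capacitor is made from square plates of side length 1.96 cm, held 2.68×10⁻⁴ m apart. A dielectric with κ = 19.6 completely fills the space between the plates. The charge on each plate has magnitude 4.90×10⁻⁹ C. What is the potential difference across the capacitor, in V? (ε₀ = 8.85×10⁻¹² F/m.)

A = (1.96 cm)² = 3.84×10⁻⁴ m².
C = κε₀A/d = 19.6 × 8.85×10⁻¹² × 3.84×10⁻⁴ / 2.68×10⁻⁴ = 2.49×10⁻¹⁰ F.
V = Q/C = 4.90×10⁻⁹ / 2.49×10⁻¹⁰ = 19.7 V.

19.7 V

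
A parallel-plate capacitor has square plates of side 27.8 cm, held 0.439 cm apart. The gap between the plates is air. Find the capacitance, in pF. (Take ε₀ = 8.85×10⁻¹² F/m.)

156 pF

A = (27.8 cm)² = 7.73×10⁻² m².
C = ε₀A/d = 8.85×10⁻¹² × 7.73×10⁻² / 4.39×10⁻³ = 1.56×10⁻¹⁰ F.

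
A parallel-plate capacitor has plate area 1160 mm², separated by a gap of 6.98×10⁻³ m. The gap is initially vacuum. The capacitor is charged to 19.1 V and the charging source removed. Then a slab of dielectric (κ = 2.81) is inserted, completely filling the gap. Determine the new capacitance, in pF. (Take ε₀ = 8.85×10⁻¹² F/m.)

C ≈ 4.13 pF

A = 1160 mm² = 1.16×10⁻³ m².
Initially C₁ = ε₀A/d = 8.85×10⁻¹² × 1.16×10⁻³ / 6.98×10⁻³ = 1.47×10⁻¹² F.
C = κε₀A/d scales with κ, so C₂/C₁ = κ = 2.81.
C₂ = 2.81 × 1.47×10⁻¹² = 4.13×10⁻¹² F.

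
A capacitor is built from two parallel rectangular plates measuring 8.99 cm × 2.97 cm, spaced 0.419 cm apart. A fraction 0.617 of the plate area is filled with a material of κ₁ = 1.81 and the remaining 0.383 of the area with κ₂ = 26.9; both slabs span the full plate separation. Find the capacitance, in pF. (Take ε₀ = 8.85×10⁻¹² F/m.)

A = 8.99 × 2.97 cm² = 2.67×10⁻³ m².
Side-by-side slabs ⇒ two capacitors in parallel, each spanning the full gap.
C₁ = κ₁ε₀A₁/d = 1.81 × 8.85×10⁻¹² × 1.65×10⁻³ / 4.19×10⁻³ = 6.30×10⁻¹² F.
C₂ = κ₂ε₀A₂/d = 26.9 × 8.85×10⁻¹² × 1.02×10⁻³ / 4.19×10⁻³ = 5.81×10⁻¹¹ F.
C = C₁ + C₂ = 6.44×10⁻¹¹ F.

64.4 pF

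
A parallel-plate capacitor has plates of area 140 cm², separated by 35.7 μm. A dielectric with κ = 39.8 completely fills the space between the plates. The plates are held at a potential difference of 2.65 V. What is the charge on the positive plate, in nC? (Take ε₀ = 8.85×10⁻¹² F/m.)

A = 140 cm² = 1.40×10⁻² m².
C = κε₀A/d = 39.8 × 8.85×10⁻¹² × 1.40×10⁻² / 3.57×10⁻⁵ = 1.38×10⁻⁷ F.
Q = CV = 1.38×10⁻⁷ × 2.65 = 3.66×10⁻⁷ C.

366 nC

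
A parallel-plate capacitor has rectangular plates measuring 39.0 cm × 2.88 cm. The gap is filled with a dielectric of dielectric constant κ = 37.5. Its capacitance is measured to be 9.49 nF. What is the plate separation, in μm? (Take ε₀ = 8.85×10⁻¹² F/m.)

393 μm

A = 39.0 × 2.88 cm² = 1.12×10⁻² m².
d = κε₀A/C = 37.5 × 8.85×10⁻¹² × 1.12×10⁻² / 9.49×10⁻⁹ = 3.93×10⁻⁴ m.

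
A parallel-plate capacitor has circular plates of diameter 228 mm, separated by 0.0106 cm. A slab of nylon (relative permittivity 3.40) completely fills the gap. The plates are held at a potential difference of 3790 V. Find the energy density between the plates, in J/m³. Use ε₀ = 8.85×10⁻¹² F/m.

1.92×10⁴ J/m³

E = V/d = 3790 / 1.06×10⁻⁴ = 3.58×10⁷ V/m.
u = ½κε₀E² = ½ × 3.40 × 8.85×10⁻¹² × (3.58×10⁷)² = 1.92×10⁴ J/m³.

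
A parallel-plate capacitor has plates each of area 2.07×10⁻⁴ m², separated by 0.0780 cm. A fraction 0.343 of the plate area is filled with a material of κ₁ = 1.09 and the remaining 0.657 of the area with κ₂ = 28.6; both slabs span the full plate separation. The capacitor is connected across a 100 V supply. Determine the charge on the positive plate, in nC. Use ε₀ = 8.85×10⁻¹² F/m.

4.50 nC

Side-by-side slabs ⇒ two capacitors in parallel, each spanning the full gap.
C₁ = κ₁ε₀A₁/d = 1.09 × 8.85×10⁻¹² × 7.10×10⁻⁵ / 7.80×10⁻⁴ = 8.78×10⁻¹³ F.
C₂ = κ₂ε₀A₂/d = 28.6 × 8.85×10⁻¹² × 1.36×10⁻⁴ / 7.80×10⁻⁴ = 4.41×10⁻¹¹ F.
C = C₁ + C₂ = 4.50×10⁻¹¹ F.
Q = CV = 4.50×10⁻¹¹ × 100 = 4.50×10⁻⁹ C.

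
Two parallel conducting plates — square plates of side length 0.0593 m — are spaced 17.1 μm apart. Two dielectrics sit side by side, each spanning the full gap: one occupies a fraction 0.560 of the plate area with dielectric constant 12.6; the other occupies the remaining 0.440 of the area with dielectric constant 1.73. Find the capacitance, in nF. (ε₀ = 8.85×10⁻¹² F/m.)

14.2 nF

A = (0.0593 m)² = 3.52×10⁻³ m².
Side-by-side slabs ⇒ two capacitors in parallel, each spanning the full gap.
C₁ = κ₁ε₀A₁/d = 12.6 × 8.85×10⁻¹² × 1.97×10⁻³ / 1.71×10⁻⁵ = 1.28×10⁻⁸ F.
C₂ = κ₂ε₀A₂/d = 1.73 × 8.85×10⁻¹² × 1.55×10⁻³ / 1.71×10⁻⁵ = 1.39×10⁻⁹ F.
C = C₁ + C₂ = 1.42×10⁻⁸ F.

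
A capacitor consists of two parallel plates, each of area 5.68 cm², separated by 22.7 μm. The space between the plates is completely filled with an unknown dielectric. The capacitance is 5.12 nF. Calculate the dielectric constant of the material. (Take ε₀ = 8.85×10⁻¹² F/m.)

23.1

A = 5.68 cm² = 5.68×10⁻⁴ m².
κ = Cd/(ε₀A) = 5.12×10⁻⁹ × 2.27×10⁻⁵ / (8.85×10⁻¹² × 5.68×10⁻⁴) = 23.1.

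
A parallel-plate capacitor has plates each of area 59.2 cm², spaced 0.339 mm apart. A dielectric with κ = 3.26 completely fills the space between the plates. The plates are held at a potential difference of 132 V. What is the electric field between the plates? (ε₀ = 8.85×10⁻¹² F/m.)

E ≈ 389 kV/m

E = V/d = 132 / 3.39×10⁻⁴ = 3.89×10⁵ V/m.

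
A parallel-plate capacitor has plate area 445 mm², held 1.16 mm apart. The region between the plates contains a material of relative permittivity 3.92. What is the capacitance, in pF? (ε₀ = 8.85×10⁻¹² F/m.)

A = 445 mm² = 4.45×10⁻⁴ m².
C = κε₀A/d = 3.92 × 8.85×10⁻¹² × 4.45×10⁻⁴ / 1.16×10⁻³ = 1.33×10⁻¹¹ F.

C ≈ 13.3 pF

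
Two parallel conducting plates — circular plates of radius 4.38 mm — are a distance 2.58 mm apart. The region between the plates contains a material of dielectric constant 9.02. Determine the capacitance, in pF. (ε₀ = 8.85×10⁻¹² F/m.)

A = π(4.38 mm)² = 6.03×10⁻⁵ m².
C = κε₀A/d = 9.02 × 8.85×10⁻¹² × 6.03×10⁻⁵ / 2.58×10⁻³ = 1.86×10⁻¹² F.

C ≈ 1.86 pF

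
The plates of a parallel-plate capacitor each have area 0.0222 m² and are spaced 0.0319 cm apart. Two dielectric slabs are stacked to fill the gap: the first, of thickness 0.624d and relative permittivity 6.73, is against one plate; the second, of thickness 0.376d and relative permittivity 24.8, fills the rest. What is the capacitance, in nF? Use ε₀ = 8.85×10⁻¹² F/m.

5.71 nF

Stacked slabs ⇒ two capacitors in series, each with the full plate area.
C₁ = κ₁ε₀A/d₁ = 6.73 × 8.85×10⁻¹² × 2.22×10⁻² / 1.99×10⁻⁴ = 6.64×10⁻⁹ F.
C₂ = κ₂ε₀A/d₂ = 24.8 × 8.85×10⁻¹² × 2.22×10⁻² / 1.20×10⁻⁴ = 4.06×10⁻⁸ F.
C = (1/C₁ + 1/C₂)⁻¹ = 5.71×10⁻⁹ F.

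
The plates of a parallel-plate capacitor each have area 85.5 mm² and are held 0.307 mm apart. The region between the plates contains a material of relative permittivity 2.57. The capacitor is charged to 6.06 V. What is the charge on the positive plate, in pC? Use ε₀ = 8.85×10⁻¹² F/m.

A = 85.5 mm² = 8.55×10⁻⁵ m².
C = κε₀A/d = 2.57 × 8.85×10⁻¹² × 8.55×10⁻⁵ / 3.07×10⁻⁴ = 6.33×10⁻¹² F.
Q = CV = 6.33×10⁻¹² × 6.06 = 3.84×10⁻¹¹ C.

Q ≈ 38.4 pC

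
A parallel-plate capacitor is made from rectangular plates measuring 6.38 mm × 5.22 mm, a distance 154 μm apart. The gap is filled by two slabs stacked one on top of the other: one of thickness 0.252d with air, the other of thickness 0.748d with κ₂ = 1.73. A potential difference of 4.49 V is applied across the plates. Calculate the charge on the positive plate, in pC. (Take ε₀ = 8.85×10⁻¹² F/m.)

A = 6.38 × 5.22 mm² = 3.33×10⁻⁵ m².
Stacked slabs ⇒ two capacitors in series, each with the full plate area.
C₁ = κ₁ε₀A/d₁ = 1.00 × 8.85×10⁻¹² × 3.33×10⁻⁵ / 3.88×10⁻⁵ = 7.59×10⁻¹² F.
C₂ = κ₂ε₀A/d₂ = 1.73 × 8.85×10⁻¹² × 3.33×10⁻⁵ / 1.15×10⁻⁴ = 4.43×10⁻¹² F.
C = (1/C₁ + 1/C₂)⁻¹ = 2.80×10⁻¹² F.
Q = CV = 2.80×10⁻¹² × 4.49 = 1.26×10⁻¹¹ C.

Q ≈ 12.6 pC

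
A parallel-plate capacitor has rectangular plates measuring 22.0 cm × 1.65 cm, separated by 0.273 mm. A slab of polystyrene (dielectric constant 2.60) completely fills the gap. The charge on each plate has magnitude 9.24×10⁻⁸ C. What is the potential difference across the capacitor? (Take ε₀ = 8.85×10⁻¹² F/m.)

V ≈ 302 V

A = 22.0 × 1.65 cm² = 3.63×10⁻³ m².
C = κε₀A/d = 2.60 × 8.85×10⁻¹² × 3.63×10⁻³ / 2.73×10⁻⁴ = 3.06×10⁻¹⁰ F.
V = Q/C = 9.24×10⁻⁸ / 3.06×10⁻¹⁰ = 3.02×10² V.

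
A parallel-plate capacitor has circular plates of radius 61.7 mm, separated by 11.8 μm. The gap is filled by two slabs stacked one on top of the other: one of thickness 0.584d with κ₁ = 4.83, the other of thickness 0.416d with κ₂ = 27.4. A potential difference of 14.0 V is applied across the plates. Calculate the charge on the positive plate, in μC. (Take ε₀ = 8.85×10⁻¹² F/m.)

A = π(61.7 mm)² = 1.20×10⁻² m².
Stacked slabs ⇒ two capacitors in series, each with the full plate area.
C₁ = κ₁ε₀A/d₁ = 4.83 × 8.85×10⁻¹² × 1.20×10⁻² / 6.89×10⁻⁶ = 7.42×10⁻⁸ F.
C₂ = κ₂ε₀A/d₂ = 27.4 × 8.85×10⁻¹² × 1.20×10⁻² / 4.91×10⁻⁶ = 5.91×10⁻⁷ F.
C = (1/C₁ + 1/C₂)⁻¹ = 6.59×10⁻⁸ F.
Q = CV = 6.59×10⁻⁸ × 14.0 = 9.23×10⁻⁷ C.

0.923 μC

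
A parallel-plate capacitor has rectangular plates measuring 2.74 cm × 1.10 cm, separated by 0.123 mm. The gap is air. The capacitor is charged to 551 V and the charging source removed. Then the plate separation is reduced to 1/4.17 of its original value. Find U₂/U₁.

U₂/U₁ ≈ 0.240

Isolated ⇒ Q is held fixed.
C₂ = 4.17 C₁ and U = Q²/(2C), so U₂/U₁ = C₁/C₂ = 0.240.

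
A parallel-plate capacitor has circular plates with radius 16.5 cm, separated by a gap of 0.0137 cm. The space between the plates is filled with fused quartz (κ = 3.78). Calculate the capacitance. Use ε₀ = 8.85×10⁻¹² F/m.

20.9 nF

A = π(16.5 cm)² = 8.55×10⁻² m².
C = κε₀A/d = 3.78 × 8.85×10⁻¹² × 8.55×10⁻² / 1.37×10⁻⁴ = 2.09×10⁻⁸ F.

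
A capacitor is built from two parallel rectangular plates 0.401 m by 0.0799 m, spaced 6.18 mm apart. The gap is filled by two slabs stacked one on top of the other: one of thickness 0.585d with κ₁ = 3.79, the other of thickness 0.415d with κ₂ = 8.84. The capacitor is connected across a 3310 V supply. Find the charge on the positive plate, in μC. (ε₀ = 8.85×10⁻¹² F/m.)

0.754 μC

A = 0.401 × 0.0799 m² = 3.20×10⁻² m².
Stacked slabs ⇒ two capacitors in series, each with the full plate area.
C₁ = κ₁ε₀A/d₁ = 3.79 × 8.85×10⁻¹² × 3.20×10⁻² / 3.62×10⁻³ = 2.97×10⁻¹⁰ F.
C₂ = κ₂ε₀A/d₂ = 8.84 × 8.85×10⁻¹² × 3.20×10⁻² / 2.56×10⁻³ = 9.77×10⁻¹⁰ F.
C = (1/C₁ + 1/C₂)⁻¹ = 2.28×10⁻¹⁰ F.
Q = CV = 2.28×10⁻¹⁰ × 3310 = 7.54×10⁻⁷ C.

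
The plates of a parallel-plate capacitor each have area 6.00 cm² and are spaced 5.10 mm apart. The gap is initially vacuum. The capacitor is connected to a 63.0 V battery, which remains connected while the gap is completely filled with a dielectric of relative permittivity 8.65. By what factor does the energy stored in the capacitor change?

U₂/U₁ ≈ 8.65

Battery connected ⇒ V is held fixed.
C₂ = 8.65 C₁ and U = ½CV², so U₂/U₁ = C₂/C₁ = 8.65.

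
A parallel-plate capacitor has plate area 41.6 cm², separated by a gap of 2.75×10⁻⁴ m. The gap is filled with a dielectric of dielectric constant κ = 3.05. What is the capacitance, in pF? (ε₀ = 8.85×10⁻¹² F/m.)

A = 41.6 cm² = 4.16×10⁻³ m².
C = κε₀A/d = 3.05 × 8.85×10⁻¹² × 4.16×10⁻³ / 2.75×10⁻⁴ = 4.08×10⁻¹⁰ F.

C ≈ 408 pF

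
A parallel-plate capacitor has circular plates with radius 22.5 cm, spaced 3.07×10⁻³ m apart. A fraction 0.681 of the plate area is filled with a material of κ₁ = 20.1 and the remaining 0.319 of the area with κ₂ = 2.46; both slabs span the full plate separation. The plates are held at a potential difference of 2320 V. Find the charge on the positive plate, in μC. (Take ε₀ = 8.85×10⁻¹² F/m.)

A = π(22.5 cm)² = 0.159 m².
Side-by-side slabs ⇒ two capacitors in parallel, each spanning the full gap.
C₁ = κ₁ε₀A₁/d = 20.1 × 8.85×10⁻¹² × 0.108 / 3.07×10⁻³ = 6.28×10⁻⁹ F.
C₂ = κ₂ε₀A₂/d = 2.46 × 8.85×10⁻¹² × 5.07×10⁻² / 3.07×10⁻³ = 3.60×10⁻¹⁰ F.
C = C₁ + C₂ = 6.64×10⁻⁹ F.
Q = CV = 6.64×10⁻⁹ × 2320 = 1.54×10⁻⁵ C.

15.4 μC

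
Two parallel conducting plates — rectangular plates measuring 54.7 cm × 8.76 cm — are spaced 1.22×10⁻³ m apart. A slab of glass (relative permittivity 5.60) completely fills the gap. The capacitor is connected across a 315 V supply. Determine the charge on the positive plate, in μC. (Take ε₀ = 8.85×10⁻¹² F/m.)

0.613 μC

A = 54.7 × 8.76 cm² = 4.79×10⁻² m².
C = κε₀A/d = 5.60 × 8.85×10⁻¹² × 4.79×10⁻² / 1.22×10⁻³ = 1.95×10⁻⁹ F.
Q = CV = 1.95×10⁻⁹ × 315 = 6.13×10⁻⁷ C.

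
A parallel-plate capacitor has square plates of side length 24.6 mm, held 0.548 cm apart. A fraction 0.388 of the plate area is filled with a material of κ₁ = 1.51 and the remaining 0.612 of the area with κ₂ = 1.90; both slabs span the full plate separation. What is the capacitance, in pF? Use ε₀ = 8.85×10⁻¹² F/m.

1.71 pF

A = (24.6 mm)² = 6.05×10⁻⁴ m².
Side-by-side slabs ⇒ two capacitors in parallel, each spanning the full gap.
C₁ = κ₁ε₀A₁/d = 1.51 × 8.85×10⁻¹² × 2.35×10⁻⁴ / 5.48×10⁻³ = 5.73×10⁻¹³ F.
C₂ = κ₂ε₀A₂/d = 1.90 × 8.85×10⁻¹² × 3.70×10⁻⁴ / 5.48×10⁻³ = 1.14×10⁻¹² F.
C = C₁ + C₂ = 1.71×10⁻¹² F.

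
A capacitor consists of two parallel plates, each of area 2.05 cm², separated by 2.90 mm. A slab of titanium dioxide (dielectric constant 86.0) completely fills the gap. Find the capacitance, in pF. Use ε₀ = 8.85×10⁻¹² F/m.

C ≈ 53.8 pF

A = 2.05 cm² = 2.05×10⁻⁴ m².
C = κε₀A/d = 86.0 × 8.85×10⁻¹² × 2.05×10⁻⁴ / 2.90×10⁻³ = 5.38×10⁻¹¹ F.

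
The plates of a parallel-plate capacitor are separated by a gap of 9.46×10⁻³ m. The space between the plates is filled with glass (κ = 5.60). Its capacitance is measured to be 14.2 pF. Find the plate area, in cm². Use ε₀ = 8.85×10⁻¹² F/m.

A ≈ 27.1 cm²

A = Cd/(κε₀) = 1.42×10⁻¹¹ × 9.46×10⁻³ / (5.60 × 8.85×10⁻¹²) = 2.71×10⁻³ m².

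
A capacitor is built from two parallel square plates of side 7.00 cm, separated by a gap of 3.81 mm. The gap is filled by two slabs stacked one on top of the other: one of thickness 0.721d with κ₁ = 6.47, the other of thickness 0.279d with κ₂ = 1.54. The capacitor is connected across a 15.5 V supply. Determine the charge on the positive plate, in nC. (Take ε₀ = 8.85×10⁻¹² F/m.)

Q ≈ 0.603 nC

A = (7.00 cm)² = 4.90×10⁻³ m².
Stacked slabs ⇒ two capacitors in series, each with the full plate area.
C₁ = κ₁ε₀A/d₁ = 6.47 × 8.85×10⁻¹² × 4.90×10⁻³ / 2.75×10⁻³ = 1.02×10⁻¹⁰ F.
C₂ = κ₂ε₀A/d₂ = 1.54 × 8.85×10⁻¹² × 4.90×10⁻³ / 1.06×10⁻³ = 6.28×10⁻¹¹ F.
C = (1/C₁ + 1/C₂)⁻¹ = 3.89×10⁻¹¹ F.
Q = CV = 3.89×10⁻¹¹ × 15.5 = 6.03×10⁻¹⁰ C.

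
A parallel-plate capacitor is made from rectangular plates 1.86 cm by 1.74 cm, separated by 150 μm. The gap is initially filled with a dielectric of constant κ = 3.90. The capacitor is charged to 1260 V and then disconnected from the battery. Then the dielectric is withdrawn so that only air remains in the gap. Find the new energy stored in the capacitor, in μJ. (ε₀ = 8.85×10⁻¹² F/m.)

A = 1.86 × 1.74 cm² = 3.24×10⁻⁴ m².
Initially C₁ = κε₀A/d = 3.90 × 8.85×10⁻¹² × 3.24×10⁻⁴ / 1.50×10⁻⁴ = 7.45×10⁻¹¹ F.
U₁ = 5.91×10⁻⁵ J.
Isolated ⇒ Q is held fixed. C₂ = 0.256 C₁ and U = Q²/(2C), so U₂/U₁ = C₁/C₂ = 3.90.
U₂ = 3.90 × 5.91×10⁻⁵ = 2.31×10⁻⁴ J.

U ≈ 231 μJ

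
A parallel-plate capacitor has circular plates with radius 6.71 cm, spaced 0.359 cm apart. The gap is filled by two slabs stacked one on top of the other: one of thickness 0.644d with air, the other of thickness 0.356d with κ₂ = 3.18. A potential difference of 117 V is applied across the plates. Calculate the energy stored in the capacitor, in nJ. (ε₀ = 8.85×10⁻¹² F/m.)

316 nJ

A = π(6.71 cm)² = 1.41×10⁻² m².
Stacked slabs ⇒ two capacitors in series, each with the full plate area.
C₁ = κ₁ε₀A/d₁ = 1.00 × 8.85×10⁻¹² × 1.41×10⁻² / 2.31×10⁻³ = 5.41×10⁻¹¹ F.
C₂ = κ₂ε₀A/d₂ = 3.18 × 8.85×10⁻¹² × 1.41×10⁻² / 1.28×10⁻³ = 3.11×10⁻¹⁰ F.
C = (1/C₁ + 1/C₂)⁻¹ = 4.61×10⁻¹¹ F.
U = ½CV² = ½ × 4.61×10⁻¹¹ × (117)² = 3.16×10⁻⁷ J.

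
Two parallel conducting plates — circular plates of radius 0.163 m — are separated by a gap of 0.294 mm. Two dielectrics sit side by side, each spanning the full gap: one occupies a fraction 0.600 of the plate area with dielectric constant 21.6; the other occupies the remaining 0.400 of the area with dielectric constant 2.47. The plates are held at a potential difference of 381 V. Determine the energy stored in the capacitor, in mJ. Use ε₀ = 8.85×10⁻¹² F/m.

U ≈ 2.54 mJ

A = π(0.163 m)² = 8.35×10⁻² m².
Side-by-side slabs ⇒ two capacitors in parallel, each spanning the full gap.
C₁ = κ₁ε₀A₁/d = 21.6 × 8.85×10⁻¹² × 5.01×10⁻² / 2.94×10⁻⁴ = 3.26×10⁻⁸ F.
C₂ = κ₂ε₀A₂/d = 2.47 × 8.85×10⁻¹² × 3.34×10⁻² / 2.94×10⁻⁴ = 2.48×10⁻⁹ F.
C = C₁ + C₂ = 3.50×10⁻⁸ F.
U = ½CV² = ½ × 3.50×10⁻⁸ × (381)² = 2.54×10⁻³ J.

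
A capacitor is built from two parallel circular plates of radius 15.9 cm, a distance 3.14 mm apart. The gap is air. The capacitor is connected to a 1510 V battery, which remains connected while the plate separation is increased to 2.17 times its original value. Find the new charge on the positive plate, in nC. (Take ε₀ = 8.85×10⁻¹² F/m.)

156 nC

A = π(15.9 cm)² = 7.94×10⁻² m².
Initially C₁ = ε₀A/d = 8.85×10⁻¹² × 7.94×10⁻² / 3.14×10⁻³ = 2.24×10⁻¹⁰ F.
Q₁ = 3.38×10⁻⁷ C.
Battery connected ⇒ V is held fixed. C₂ = 0.461 C₁ and Q = CV, so Q₂/Q₁ = C₂/C₁ = 0.461.
Q₂ = 0.461 × 3.38×10⁻⁷ = 1.56×10⁻⁷ C.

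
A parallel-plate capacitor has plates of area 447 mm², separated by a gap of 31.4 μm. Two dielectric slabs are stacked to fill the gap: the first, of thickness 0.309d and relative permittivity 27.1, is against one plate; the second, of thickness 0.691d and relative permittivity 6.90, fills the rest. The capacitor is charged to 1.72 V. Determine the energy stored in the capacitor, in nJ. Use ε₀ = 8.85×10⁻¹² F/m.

A = 447 mm² = 4.47×10⁻⁴ m².
Stacked slabs ⇒ two capacitors in series, each with the full plate area.
C₁ = κ₁ε₀A/d₁ = 27.1 × 8.85×10⁻¹² × 4.47×10⁻⁴ / 9.70×10⁻⁶ = 1.10×10⁻⁸ F.
C₂ = κ₂ε₀A/d₂ = 6.90 × 8.85×10⁻¹² × 4.47×10⁻⁴ / 2.17×10⁻⁵ = 1.26×10⁻⁹ F.
C = (1/C₁ + 1/C₂)⁻¹ = 1.13×10⁻⁹ F.
U = ½CV² = ½ × 1.13×10⁻⁹ × (1.72)² = 1.67×10⁻⁹ J.

1.67 nJ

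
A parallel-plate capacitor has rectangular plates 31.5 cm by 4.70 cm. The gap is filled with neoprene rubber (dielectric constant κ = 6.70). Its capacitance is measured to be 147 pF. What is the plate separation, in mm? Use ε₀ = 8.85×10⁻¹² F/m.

A = 31.5 × 4.70 cm² = 1.48×10⁻² m².
d = κε₀A/C = 6.70 × 8.85×10⁻¹² × 1.48×10⁻² / 1.47×10⁻¹⁰ = 5.97×10⁻³ m.

d ≈ 5.97 mm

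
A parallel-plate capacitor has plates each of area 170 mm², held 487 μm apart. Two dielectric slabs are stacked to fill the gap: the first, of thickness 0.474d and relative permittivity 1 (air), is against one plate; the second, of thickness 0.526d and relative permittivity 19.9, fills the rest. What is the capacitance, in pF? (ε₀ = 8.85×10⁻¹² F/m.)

A = 170 mm² = 1.70×10⁻⁴ m².
Stacked slabs ⇒ two capacitors in series, each with the full plate area.
C₁ = κ₁ε₀A/d₁ = 1.00 × 8.85×10⁻¹² × 1.70×10⁻⁴ / 2.31×10⁻⁴ = 6.52×10⁻¹² F.
C₂ = κ₂ε₀A/d₂ = 19.9 × 8.85×10⁻¹² × 1.70×10⁻⁴ / 2.56×10⁻⁴ = 1.17×10⁻¹⁰ F.
C = (1/C₁ + 1/C₂)⁻¹ = 6.17×10⁻¹² F.

C ≈ 6.17 pF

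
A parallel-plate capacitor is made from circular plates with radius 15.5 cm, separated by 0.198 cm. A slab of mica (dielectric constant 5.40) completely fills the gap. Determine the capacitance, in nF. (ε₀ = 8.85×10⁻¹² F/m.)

A = π(15.5 cm)² = 7.55×10⁻² m².
C = κε₀A/d = 5.40 × 8.85×10⁻¹² × 7.55×10⁻² / 1.98×10⁻³ = 1.82×10⁻⁹ F.

C ≈ 1.82 nF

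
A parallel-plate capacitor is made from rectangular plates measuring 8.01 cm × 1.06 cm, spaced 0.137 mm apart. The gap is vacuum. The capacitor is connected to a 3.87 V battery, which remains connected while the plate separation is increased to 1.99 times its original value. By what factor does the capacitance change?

0.503

C = ε₀A/d scales as 1/d, so C₂/C₁ = d₁/d₂ = 1/1.99 = 0.503.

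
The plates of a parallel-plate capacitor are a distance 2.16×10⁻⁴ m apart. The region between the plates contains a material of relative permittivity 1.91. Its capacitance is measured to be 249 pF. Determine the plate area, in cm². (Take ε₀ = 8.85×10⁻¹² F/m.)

A ≈ 31.8 cm²

A = Cd/(κε₀) = 2.49×10⁻¹⁰ × 2.16×10⁻⁴ / (1.91 × 8.85×10⁻¹²) = 3.18×10⁻³ m².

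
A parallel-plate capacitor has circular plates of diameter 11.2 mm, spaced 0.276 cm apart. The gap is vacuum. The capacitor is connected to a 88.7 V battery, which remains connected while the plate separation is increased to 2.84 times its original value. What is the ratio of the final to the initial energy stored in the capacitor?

0.352

Battery connected ⇒ V is held fixed.
C₂ = 0.352 C₁ and U = ½CV², so U₂/U₁ = C₂/C₁ = 0.352.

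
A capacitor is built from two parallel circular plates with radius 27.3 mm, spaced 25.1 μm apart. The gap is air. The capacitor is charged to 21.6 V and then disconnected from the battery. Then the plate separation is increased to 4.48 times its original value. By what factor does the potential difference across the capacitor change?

V₂/V₁ ≈ 4.48

Isolated ⇒ Q is held fixed.
C₂ = 0.223 C₁ and V = Q/C, so V₂/V₁ = C₁/C₂ = 4.48.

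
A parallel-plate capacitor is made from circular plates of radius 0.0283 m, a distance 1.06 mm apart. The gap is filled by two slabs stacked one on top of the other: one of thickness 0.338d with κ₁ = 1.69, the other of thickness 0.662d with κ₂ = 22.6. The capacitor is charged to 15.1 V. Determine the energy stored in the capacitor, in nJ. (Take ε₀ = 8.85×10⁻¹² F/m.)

A = π(0.0283 m)² = 2.52×10⁻³ m².
Stacked slabs ⇒ two capacitors in series, each with the full plate area.
C₁ = κ₁ε₀A/d₁ = 1.69 × 8.85×10⁻¹² × 2.52×10⁻³ / 3.58×10⁻⁴ = 1.05×10⁻¹⁰ F.
C₂ = κ₂ε₀A/d₂ = 22.6 × 8.85×10⁻¹² × 2.52×10⁻³ / 7.02×10⁻⁴ = 7.17×10⁻¹⁰ F.
C = (1/C₁ + 1/C₂)⁻¹ = 9.16×10⁻¹¹ F.
U = ½CV² = ½ × 9.16×10⁻¹¹ × (15.1)² = 1.04×10⁻⁸ J.

U ≈ 10.4 nJ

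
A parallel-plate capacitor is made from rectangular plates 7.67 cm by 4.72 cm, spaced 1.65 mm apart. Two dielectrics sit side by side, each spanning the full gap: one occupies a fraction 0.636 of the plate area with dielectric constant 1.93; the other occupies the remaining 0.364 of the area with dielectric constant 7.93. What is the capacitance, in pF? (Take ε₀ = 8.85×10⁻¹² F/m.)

A = 7.67 × 4.72 cm² = 3.62×10⁻³ m².
Side-by-side slabs ⇒ two capacitors in parallel, each spanning the full gap.
C₁ = κ₁ε₀A₁/d = 1.93 × 8.85×10⁻¹² × 2.30×10⁻³ / 1.65×10⁻³ = 2.38×10⁻¹¹ F.
C₂ = κ₂ε₀A₂/d = 7.93 × 8.85×10⁻¹² × 1.32×10⁻³ / 1.65×10⁻³ = 5.60×10⁻¹¹ F.
C = C₁ + C₂ = 7.99×10⁻¹¹ F.

C ≈ 79.9 pF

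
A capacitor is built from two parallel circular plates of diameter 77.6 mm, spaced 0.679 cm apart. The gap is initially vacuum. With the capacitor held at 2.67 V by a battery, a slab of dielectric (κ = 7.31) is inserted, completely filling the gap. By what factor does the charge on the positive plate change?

Q₂/Q₁ ≈ 7.31

Battery connected ⇒ V is held fixed.
C₂ = 7.31 C₁ and Q = CV, so Q₂/Q₁ = C₂/C₁ = 7.31.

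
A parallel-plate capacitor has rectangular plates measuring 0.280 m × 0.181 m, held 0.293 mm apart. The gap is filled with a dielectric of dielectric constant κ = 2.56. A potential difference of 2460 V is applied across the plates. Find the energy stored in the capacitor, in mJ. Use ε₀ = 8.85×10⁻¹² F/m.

U ≈ 11.9 mJ

A = 0.280 × 0.181 m² = 5.07×10⁻² m².
C = κε₀A/d = 2.56 × 8.85×10⁻¹² × 5.07×10⁻² / 2.93×10⁻⁴ = 3.92×10⁻⁹ F.
U = ½CV² = ½ × 3.92×10⁻⁹ × (2460)² = 1.19×10⁻² J.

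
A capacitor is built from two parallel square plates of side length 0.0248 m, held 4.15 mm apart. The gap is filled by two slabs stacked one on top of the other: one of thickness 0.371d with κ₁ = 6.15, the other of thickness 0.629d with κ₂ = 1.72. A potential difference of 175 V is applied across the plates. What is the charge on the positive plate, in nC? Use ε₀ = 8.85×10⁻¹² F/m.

A = (0.0248 m)² = 6.15×10⁻⁴ m².
Stacked slabs ⇒ two capacitors in series, each with the full plate area.
C₁ = κ₁ε₀A/d₁ = 6.15 × 8.85×10⁻¹² × 6.15×10⁻⁴ / 1.54×10⁻³ = 2.17×10⁻¹¹ F.
C₂ = κ₂ε₀A/d₂ = 1.72 × 8.85×10⁻¹² × 6.15×10⁻⁴ / 2.61×10⁻³ = 3.59×10⁻¹² F.
C = (1/C₁ + 1/C₂)⁻¹ = 3.08×10⁻¹² F.
Q = CV = 3.08×10⁻¹² × 175 = 5.39×10⁻¹⁰ C.

0.539 nC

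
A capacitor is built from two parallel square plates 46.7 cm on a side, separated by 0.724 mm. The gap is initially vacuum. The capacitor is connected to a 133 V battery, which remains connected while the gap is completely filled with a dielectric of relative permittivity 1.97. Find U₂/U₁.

U₂/U₁ ≈ 1.97

Battery connected ⇒ V is held fixed.
C₂ = 1.97 C₁ and U = ½CV², so U₂/U₁ = C₂/C₁ = 1.97.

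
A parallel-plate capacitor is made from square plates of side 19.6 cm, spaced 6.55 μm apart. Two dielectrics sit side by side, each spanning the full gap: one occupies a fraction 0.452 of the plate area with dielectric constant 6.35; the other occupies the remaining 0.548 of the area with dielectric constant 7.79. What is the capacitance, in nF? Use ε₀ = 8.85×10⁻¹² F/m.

A = (19.6 cm)² = 3.84×10⁻² m².
Side-by-side slabs ⇒ two capacitors in parallel, each spanning the full gap.
C₁ = κ₁ε₀A₁/d = 6.35 × 8.85×10⁻¹² × 1.74×10⁻² / 6.55×10⁻⁶ = 1.49×10⁻⁷ F.
C₂ = κ₂ε₀A₂/d = 7.79 × 8.85×10⁻¹² × 2.11×10⁻² / 6.55×10⁻⁶ = 2.22×10⁻⁷ F.
C = C₁ + C₂ = 3.71×10⁻⁷ F.

371 nF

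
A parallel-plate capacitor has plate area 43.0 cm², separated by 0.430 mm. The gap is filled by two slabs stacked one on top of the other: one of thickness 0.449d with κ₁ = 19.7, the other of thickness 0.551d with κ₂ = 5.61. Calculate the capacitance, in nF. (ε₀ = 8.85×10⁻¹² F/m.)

A = 43.0 cm² = 4.30×10⁻³ m².
Stacked slabs ⇒ two capacitors in series, each with the full plate area.
C₁ = κ₁ε₀A/d₁ = 19.7 × 8.85×10⁻¹² × 4.30×10⁻³ / 1.93×10⁻⁴ = 3.88×10⁻⁹ F.
C₂ = κ₂ε₀A/d₂ = 5.61 × 8.85×10⁻¹² × 4.30×10⁻³ / 2.37×10⁻⁴ = 9.01×10⁻¹⁰ F.
C = (1/C₁ + 1/C₂)⁻¹ = 7.31×10⁻¹⁰ F.

C ≈ 0.731 nF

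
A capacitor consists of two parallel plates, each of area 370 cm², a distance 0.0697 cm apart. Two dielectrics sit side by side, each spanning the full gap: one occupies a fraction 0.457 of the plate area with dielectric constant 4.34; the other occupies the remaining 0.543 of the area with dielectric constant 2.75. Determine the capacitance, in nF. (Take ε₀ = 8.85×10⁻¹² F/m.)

1.63 nF

A = 370 cm² = 3.70×10⁻² m².
Side-by-side slabs ⇒ two capacitors in parallel, each spanning the full gap.
C₁ = κ₁ε₀A₁/d = 4.34 × 8.85×10⁻¹² × 1.69×10⁻² / 6.97×10⁻⁴ = 9.32×10⁻¹⁰ F.
C₂ = κ₂ε₀A₂/d = 2.75 × 8.85×10⁻¹² × 2.01×10⁻² / 6.97×10⁻⁴ = 7.02×10⁻¹⁰ F.
C = C₁ + C₂ = 1.63×10⁻⁹ F.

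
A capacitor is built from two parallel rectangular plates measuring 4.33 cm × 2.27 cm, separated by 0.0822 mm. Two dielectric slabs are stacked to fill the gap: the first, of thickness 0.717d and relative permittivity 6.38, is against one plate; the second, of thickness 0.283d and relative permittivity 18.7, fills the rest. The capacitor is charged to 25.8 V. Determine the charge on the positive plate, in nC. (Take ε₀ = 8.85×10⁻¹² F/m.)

21.4 nC

A = 4.33 × 2.27 cm² = 9.83×10⁻⁴ m².
Stacked slabs ⇒ two capacitors in series, each with the full plate area.
C₁ = κ₁ε₀A/d₁ = 6.38 × 8.85×10⁻¹² × 9.83×10⁻⁴ / 5.89×10⁻⁵ = 9.42×10⁻¹⁰ F.
C₂ = κ₂ε₀A/d₂ = 18.7 × 8.85×10⁻¹² × 9.83×10⁻⁴ / 2.33×10⁻⁵ = 6.99×10⁻⁹ F.
C = (1/C₁ + 1/C₂)⁻¹ = 8.30×10⁻¹⁰ F.
Q = CV = 8.30×10⁻¹⁰ × 25.8 = 2.14×10⁻⁸ C.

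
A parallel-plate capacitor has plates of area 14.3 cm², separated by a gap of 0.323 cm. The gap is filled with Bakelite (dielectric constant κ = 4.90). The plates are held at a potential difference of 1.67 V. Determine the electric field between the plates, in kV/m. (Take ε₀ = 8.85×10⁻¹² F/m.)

E = V/d = 1.67 / 3.23×10⁻³ = 5.17×10² V/m.

E ≈ 0.517 kV/m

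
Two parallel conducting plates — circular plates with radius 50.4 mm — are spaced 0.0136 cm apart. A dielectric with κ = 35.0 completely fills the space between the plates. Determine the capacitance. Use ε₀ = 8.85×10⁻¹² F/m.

C ≈ 18.2 nF

A = π(50.4 mm)² = 7.98×10⁻³ m².
C = κε₀A/d = 35.0 × 8.85×10⁻¹² × 7.98×10⁻³ / 1.36×10⁻⁴ = 1.82×10⁻⁸ F.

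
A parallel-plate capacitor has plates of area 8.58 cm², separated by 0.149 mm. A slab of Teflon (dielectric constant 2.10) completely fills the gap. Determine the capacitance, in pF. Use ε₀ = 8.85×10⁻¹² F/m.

C ≈ 107 pF

A = 8.58 cm² = 8.58×10⁻⁴ m².
C = κε₀A/d = 2.10 × 8.85×10⁻¹² × 8.58×10⁻⁴ / 1.49×10⁻⁴ = 1.07×10⁻¹⁰ F.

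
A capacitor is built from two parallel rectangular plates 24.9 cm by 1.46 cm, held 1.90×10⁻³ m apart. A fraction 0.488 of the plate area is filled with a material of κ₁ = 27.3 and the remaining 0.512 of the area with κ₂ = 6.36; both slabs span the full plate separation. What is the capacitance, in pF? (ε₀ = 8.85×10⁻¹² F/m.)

A = 24.9 × 1.46 cm² = 3.64×10⁻³ m².
Side-by-side slabs ⇒ two capacitors in parallel, each spanning the full gap.
C₁ = κ₁ε₀A₁/d = 27.3 × 8.85×10⁻¹² × 1.77×10⁻³ / 1.90×10⁻³ = 2.26×10⁻¹⁰ F.
C₂ = κ₂ε₀A₂/d = 6.36 × 8.85×10⁻¹² × 1.86×10⁻³ / 1.90×10⁻³ = 5.51×10⁻¹¹ F.
C = C₁ + C₂ = 2.81×10⁻¹⁰ F.

C ≈ 281 pF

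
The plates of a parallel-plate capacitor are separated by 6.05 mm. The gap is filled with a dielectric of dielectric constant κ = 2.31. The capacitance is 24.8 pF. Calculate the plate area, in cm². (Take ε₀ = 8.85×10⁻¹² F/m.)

A ≈ 73.4 cm²

A = Cd/(κε₀) = 2.48×10⁻¹¹ × 6.05×10⁻³ / (2.31 × 8.85×10⁻¹²) = 7.34×10⁻³ m².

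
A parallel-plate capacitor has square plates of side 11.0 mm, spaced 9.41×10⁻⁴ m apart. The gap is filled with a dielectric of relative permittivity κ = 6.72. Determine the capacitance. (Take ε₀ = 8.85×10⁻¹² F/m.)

A = (11.0 mm)² = 1.21×10⁻⁴ m².
C = κε₀A/d = 6.72 × 8.85×10⁻¹² × 1.21×10⁻⁴ / 9.41×10⁻⁴ = 7.65×10⁻¹² F.

7.65 pF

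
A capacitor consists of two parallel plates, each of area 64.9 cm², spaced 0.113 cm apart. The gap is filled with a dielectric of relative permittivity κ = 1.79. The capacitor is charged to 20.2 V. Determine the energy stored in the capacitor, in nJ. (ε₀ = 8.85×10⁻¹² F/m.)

A = 64.9 cm² = 6.49×10⁻³ m².
C = κε₀A/d = 1.79 × 8.85×10⁻¹² × 6.49×10⁻³ / 1.13×10⁻³ = 9.10×10⁻¹¹ F.
U = ½CV² = ½ × 9.10×10⁻¹¹ × (20.2)² = 1.86×10⁻⁸ J.

18.6 nJ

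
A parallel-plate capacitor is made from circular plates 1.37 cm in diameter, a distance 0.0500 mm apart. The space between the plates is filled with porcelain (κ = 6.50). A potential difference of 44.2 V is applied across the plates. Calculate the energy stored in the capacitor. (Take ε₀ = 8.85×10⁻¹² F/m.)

A = π(1.37/2 cm)² = 1.47×10⁻⁴ m².
C = κε₀A/d = 6.50 × 8.85×10⁻¹² × 1.47×10⁻⁴ / 5.00×10⁻⁵ = 1.70×10⁻¹⁰ F.
U = ½CV² = ½ × 1.70×10⁻¹⁰ × (44.2)² = 1.66×10⁻⁷ J.

U ≈ 166 nJ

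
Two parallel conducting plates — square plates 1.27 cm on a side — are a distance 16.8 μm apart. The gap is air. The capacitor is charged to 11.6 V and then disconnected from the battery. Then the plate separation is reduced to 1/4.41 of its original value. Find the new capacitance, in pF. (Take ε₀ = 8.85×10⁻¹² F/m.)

A = (1.27 cm)² = 1.61×10⁻⁴ m².
Initially C₁ = ε₀A/d = 8.85×10⁻¹² × 1.61×10⁻⁴ / 1.68×10⁻⁵ = 8.50×10⁻¹¹ F.
C = ε₀A/d scales as 1/d, so C₂/C₁ = d₁/d₂ = 4.41.
C₂ = 4.41 × 8.50×10⁻¹¹ = 3.75×10⁻¹⁰ F.

375 pF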